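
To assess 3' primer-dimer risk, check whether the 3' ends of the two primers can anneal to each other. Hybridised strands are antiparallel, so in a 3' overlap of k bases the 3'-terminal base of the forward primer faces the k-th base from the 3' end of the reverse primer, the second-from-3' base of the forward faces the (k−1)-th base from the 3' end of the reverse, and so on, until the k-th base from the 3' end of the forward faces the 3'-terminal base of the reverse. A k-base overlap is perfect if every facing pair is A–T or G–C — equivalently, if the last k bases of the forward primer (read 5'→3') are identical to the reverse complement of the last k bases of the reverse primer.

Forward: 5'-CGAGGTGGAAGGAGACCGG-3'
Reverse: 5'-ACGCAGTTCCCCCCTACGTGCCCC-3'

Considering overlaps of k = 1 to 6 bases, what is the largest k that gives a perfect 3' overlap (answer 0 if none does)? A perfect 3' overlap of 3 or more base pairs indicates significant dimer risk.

Last 6 bases (5'→3') — forward …GACCGG, reverse …TGCCCC.
Reverse complement of the reverse primer's last 6 bases: GGGGCA; its first k bases are the reverse complement of the reverse primer's last k bases, so a perfect k-base overlap needs the forward primer's last k bases to equal them.
Comparing (forward last k vs required): k=1: G vs G ✓; k=2: GG vs GG ✓; k=3: CGG vs GGG ✗; k=4: CCGG vs GGGG ✗; k=5: ACCGG vs GGGGC ✗; k=6: GACCGG vs GGGGCA ✗.
Perfect overlaps at k = 1, 2; the largest is 2.

Longest perfect overlap: 2 complementary base pairs; below the dimer-risk threshold (threshold 3).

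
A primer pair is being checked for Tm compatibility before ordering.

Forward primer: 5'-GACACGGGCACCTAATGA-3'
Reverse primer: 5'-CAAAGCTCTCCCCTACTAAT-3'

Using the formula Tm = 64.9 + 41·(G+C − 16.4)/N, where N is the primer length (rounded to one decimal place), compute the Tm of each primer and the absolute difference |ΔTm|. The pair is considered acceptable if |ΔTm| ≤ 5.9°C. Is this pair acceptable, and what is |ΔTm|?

Forward: G+C = 10, N = 18 → Tm = 64.9 + 41·(10 − 16.4)/18 = 50.3°C.
Reverse: G+C = 9, N = 20 → Tm = 64.9 + 41·(9 − 16.4)/20 = 49.7°C.
|ΔTm| = |50.3 − 49.7| = 0.6°C, ≤ 5.9°C.

|ΔTm| = 0.6°C; the pair is acceptable.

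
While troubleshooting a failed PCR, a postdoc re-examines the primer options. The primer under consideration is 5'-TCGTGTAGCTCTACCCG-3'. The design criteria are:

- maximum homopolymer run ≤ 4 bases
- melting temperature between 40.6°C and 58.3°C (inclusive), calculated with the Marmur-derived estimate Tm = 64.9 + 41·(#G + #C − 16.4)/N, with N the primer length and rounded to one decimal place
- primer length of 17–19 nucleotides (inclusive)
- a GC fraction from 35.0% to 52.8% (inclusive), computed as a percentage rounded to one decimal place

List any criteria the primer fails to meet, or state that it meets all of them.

Base counts: A=2, T=5, G=4, C=6 (length 17).
homopolymer run: longest run = 3 ✓
Tm: Tm = 64.9 + 41·(10 − 16.4)/17 = 49.5°C ✓
length: length 17 ✓
GC content: GC 10/17 = 58.8%, outside 35.0–52.8% ✗

Fails: GC content.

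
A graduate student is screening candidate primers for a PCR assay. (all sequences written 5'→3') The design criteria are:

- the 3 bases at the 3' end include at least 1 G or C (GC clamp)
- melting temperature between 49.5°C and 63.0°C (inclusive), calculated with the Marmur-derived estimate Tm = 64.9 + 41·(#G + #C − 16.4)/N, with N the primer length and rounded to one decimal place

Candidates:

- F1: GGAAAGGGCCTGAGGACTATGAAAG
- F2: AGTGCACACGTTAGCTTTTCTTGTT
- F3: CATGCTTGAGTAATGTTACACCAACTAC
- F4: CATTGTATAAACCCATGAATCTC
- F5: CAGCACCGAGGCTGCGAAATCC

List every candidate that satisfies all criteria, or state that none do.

F1, F2, F3, F4 and F5.

F1 (25 nt, A=9 T=3 G=10 C=3): 3' end AAG has 1 G/C ✓; Tm = 64.9 + 41·(13 − 16.4)/25 = 59.3°C ✓ — passes.
F2 (25 nt, A=4 T=11 G=5 C=5): 3' end GTT has 1 G/C ✓; Tm = 64.9 + 41·(10 − 16.4)/25 = 54.4°C ✓ — passes.
F3 (28 nt, A=9 T=8 G=4 C=7): 3' end TAC has 1 G/C ✓; Tm = 64.9 + 41·(11 − 16.4)/28 = 57.0°C ✓ — passes.
F4 (23 nt, A=8 T=7 G=2 C=6): 3' end CTC has 2 G/C ✓; Tm = 64.9 + 41·(8 − 16.4)/23 = 49.9°C ✓ — passes.
F5 (22 nt, A=6 T=2 G=6 C=8): 3' end TCC has 2 G/C ✓; Tm = 64.9 + 41·(14 − 16.4)/22 = 60.4°C ✓ — passes.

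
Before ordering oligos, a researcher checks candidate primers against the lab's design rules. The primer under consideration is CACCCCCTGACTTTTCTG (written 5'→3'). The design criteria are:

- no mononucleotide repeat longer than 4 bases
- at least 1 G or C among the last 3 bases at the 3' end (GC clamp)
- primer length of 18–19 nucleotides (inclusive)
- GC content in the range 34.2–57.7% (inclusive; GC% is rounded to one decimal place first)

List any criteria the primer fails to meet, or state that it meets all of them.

Fails: homopolymer run.

Base counts: A=2, T=6, G=2, C=8 (length 18).
homopolymer run: longest run = 5, exceeds 4 ✗
GC clamp: 3' end CTG has 2 G/C ✓
length: length 18 ✓
GC content: GC 10/18 = 55.6% ✓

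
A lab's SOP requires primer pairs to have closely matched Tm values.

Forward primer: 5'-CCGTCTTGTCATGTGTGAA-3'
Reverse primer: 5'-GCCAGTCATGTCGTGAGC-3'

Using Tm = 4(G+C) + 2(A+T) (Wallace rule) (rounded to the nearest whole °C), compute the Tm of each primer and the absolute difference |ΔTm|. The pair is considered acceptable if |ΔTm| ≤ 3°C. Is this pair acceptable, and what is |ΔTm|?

Forward: A=3 T=7 G=5 C=4 → Tm = 2·10 + 4·9 = 56°C.
Reverse: A=3 T=4 G=6 C=5 → Tm = 2·7 + 4·11 = 58°C.
|ΔTm| = |56 − 58| = 2°C, ≤ 3°C.

|ΔTm| = 2°C; the pair is acceptable.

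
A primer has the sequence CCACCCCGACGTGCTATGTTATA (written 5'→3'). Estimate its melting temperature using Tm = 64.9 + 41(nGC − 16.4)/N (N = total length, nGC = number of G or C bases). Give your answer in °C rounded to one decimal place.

Base counts: A=5, T=6, G=4, C=8; G+C = 12, N = 23.
Tm = 64.9 + 41·(12 − 16.4)/23 = 64.9 + -180.40/23 = 57.1°C.

57.1°C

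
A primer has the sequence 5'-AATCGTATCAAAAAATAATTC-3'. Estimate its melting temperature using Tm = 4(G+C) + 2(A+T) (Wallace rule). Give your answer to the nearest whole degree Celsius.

Base counts: A=11, T=6, G=1, C=3 (length 21).
Tm = 2·(11+6) + 4·(1+3) = 2·17 + 4·4 = 34 + 16 = 50°C.

50°C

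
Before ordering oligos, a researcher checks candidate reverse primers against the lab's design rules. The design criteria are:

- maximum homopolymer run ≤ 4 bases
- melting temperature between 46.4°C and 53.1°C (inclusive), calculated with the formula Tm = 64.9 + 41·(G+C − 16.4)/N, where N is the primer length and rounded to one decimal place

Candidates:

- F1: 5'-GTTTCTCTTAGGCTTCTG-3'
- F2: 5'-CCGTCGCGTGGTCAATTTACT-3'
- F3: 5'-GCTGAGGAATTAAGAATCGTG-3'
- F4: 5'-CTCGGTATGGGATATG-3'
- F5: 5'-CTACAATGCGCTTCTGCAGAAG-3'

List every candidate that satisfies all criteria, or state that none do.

F1 (18 nt, A=1 T=9 G=4 C=4): longest run = 3 ✓; Tm = 64.9 + 41·(8 − 16.4)/18 = 45.8°C, outside 46.4–53.1°C ✗ — fails.
F2 (21 nt, A=3 T=7 G=5 C=6): longest run = 3 ✓; Tm = 64.9 + 41·(11 − 16.4)/21 = 54.4°C, outside 46.4–53.1°C ✗ — fails.
F3 (21 nt, A=7 T=5 G=7 C=2): longest run = 2 ✓; Tm = 64.9 + 41·(9 − 16.4)/21 = 50.5°C ✓ — passes.
F4 (16 nt, A=3 T=5 G=6 C=2): longest run = 3 ✓; Tm = 64.9 + 41·(8 − 16.4)/16 = 43.4°C, outside 46.4–53.1°C ✗ — fails.
F5 (22 nt, A=6 T=5 G=5 C=6): longest run = 2 ✓; Tm = 64.9 + 41·(11 − 16.4)/22 = 54.8°C, outside 46.4–53.1°C ✗ — fails.

F3 only.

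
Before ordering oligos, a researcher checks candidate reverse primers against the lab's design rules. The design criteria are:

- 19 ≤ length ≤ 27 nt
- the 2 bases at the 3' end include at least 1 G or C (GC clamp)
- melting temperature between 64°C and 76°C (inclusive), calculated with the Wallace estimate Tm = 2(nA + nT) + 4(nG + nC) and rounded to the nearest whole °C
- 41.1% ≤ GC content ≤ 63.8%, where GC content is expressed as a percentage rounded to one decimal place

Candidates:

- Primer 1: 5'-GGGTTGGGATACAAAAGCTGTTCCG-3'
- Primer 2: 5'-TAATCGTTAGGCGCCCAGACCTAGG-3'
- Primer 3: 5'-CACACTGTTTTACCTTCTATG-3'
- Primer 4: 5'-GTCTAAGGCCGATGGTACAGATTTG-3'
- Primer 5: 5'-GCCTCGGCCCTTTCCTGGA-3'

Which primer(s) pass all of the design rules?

Primer 1 and Primer 4.

Primer 1 (25 nt, A=6 T=6 G=9 C=4): length 25 ✓; 3' end CG has 2 G/C ✓; Tm = 2·12 + 4·13 = 76°C ✓; GC 13/25 = 52.0% ✓ — passes.
Primer 2 (25 nt, A=6 T=5 G=7 C=7): length 25 ✓; 3' end GG has 2 G/C ✓; Tm = 2·11 + 4·14 = 78°C, outside 64–76°C ✗; GC 14/25 = 56.0% ✓ — fails.
Primer 3 (21 nt, A=4 T=9 G=2 C=6): length 21 ✓; 3' end TG has 1 G/C ✓; Tm = 2·13 + 4·8 = 58°C, outside 64–76°C ✗; GC 8/21 = 38.1%, outside 41.1–63.8% ✗ — fails.
Primer 4 (25 nt, A=6 T=7 G=8 C=4): length 25 ✓; 3' end TG has 1 G/C ✓; Tm = 2·13 + 4·12 = 74°C ✓; GC 12/25 = 48.0% ✓ — passes.
Primer 5 (19 nt, A=1 T=5 G=5 C=8): length 19 ✓; 3' end GA has 1 G/C ✓; Tm = 2·6 + 4·13 = 64°C ✓; GC 13/19 = 68.4%, outside 41.1–63.8% ✗ — fails.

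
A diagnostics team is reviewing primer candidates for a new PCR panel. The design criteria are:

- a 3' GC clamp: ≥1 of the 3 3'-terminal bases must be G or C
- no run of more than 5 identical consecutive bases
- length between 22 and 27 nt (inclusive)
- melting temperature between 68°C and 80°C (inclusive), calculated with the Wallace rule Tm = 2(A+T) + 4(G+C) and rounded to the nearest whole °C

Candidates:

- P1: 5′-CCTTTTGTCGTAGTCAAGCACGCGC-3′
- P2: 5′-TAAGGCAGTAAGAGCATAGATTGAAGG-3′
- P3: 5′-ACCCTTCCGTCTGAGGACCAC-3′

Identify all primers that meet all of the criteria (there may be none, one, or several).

P1 (25 nt, A=4 T=7 G=6 C=8): 3' end CGC has 3 G/C ✓; longest run = 4 ✓; length 25 ✓; Tm = 2·11 + 4·14 = 78°C ✓ — passes.
P2 (27 nt, A=11 T=5 G=9 C=2): 3' end AGG has 2 G/C ✓; longest run = 2 ✓; length 27 ✓; Tm = 2·16 + 4·11 = 76°C ✓ — passes.
P3 (21 nt, A=4 T=4 G=4 C=9): 3' end CAC has 2 G/C ✓; longest run = 3 ✓; length 21, outside 22–27 ✗; Tm = 2·8 + 4·13 = 68°C ✓ — fails.

P1 and P2.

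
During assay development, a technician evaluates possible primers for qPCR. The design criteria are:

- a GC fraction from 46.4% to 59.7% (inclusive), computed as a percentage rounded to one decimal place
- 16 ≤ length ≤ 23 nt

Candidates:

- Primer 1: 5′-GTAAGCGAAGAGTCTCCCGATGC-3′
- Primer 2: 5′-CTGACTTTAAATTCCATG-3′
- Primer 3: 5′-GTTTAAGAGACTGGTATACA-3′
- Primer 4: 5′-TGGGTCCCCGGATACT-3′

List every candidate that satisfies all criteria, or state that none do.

Primer 1 (23 nt, A=6 T=4 G=7 C=6): GC 13/23 = 56.5% ✓; length 23 ✓ — passes.
Primer 2 (18 nt, A=5 T=7 G=2 C=4): GC 6/18 = 33.3%, outside 46.4–59.7% ✗; length 18 ✓ — fails.
Primer 3 (20 nt, A=7 T=6 G=5 C=2): GC 7/20 = 35.0%, outside 46.4–59.7% ✗; length 20 ✓ — fails.
Primer 4 (16 nt, A=2 T=4 G=5 C=5): GC 10/16 = 62.5%, outside 46.4–59.7% ✗; length 16 ✓ — fails.

Primer 1 only.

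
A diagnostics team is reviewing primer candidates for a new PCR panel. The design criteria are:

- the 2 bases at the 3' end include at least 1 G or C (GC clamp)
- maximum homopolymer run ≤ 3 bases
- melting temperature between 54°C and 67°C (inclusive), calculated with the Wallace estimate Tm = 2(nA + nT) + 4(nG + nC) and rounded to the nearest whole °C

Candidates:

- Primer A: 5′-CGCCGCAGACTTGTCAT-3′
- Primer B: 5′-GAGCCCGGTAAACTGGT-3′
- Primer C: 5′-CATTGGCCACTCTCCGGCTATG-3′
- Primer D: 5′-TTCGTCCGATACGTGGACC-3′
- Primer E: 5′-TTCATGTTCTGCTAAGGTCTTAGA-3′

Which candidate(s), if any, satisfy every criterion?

Primer B, Primer D and Primer E.

Primer A (17 nt, A=3 T=4 G=4 C=6): 3' end AT has 0 G/C, need ≥1 ✗; longest run = 2 ✓; Tm = 2·7 + 4·10 = 54°C ✓ — fails.
Primer B (17 nt, A=4 T=3 G=6 C=4): 3' end GT has 1 G/C ✓; longest run = 3 ✓; Tm = 2·7 + 4·10 = 54°C ✓ — passes.
Primer C (22 nt, A=3 T=6 G=5 C=8): 3' end TG has 1 G/C ✓; longest run = 2 ✓; Tm = 2·9 + 4·13 = 70°C, outside 54–67°C ✗ — fails.
Primer D (19 nt, A=3 T=5 G=5 C=6): 3' end CC has 2 G/C ✓; longest run = 2 ✓; Tm = 2·8 + 4·11 = 60°C ✓ — passes.
Primer E (24 nt, A=5 T=10 G=5 C=4): 3' end GA has 1 G/C ✓; longest run = 2 ✓; Tm = 2·15 + 4·9 = 66°C ✓ — passes.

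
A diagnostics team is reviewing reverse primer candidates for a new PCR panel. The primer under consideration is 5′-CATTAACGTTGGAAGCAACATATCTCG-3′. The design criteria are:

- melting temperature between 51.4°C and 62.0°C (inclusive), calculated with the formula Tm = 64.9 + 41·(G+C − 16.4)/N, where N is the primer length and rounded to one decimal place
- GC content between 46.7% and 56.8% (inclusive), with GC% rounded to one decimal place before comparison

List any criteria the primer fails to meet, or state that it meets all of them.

Base counts: A=9, T=7, G=5, C=6 (length 27).
Tm: Tm = 64.9 + 41·(11 − 16.4)/27 = 56.7°C ✓
GC content: GC 11/27 = 40.7%, outside 46.7–56.8% ✗

Fails: GC content.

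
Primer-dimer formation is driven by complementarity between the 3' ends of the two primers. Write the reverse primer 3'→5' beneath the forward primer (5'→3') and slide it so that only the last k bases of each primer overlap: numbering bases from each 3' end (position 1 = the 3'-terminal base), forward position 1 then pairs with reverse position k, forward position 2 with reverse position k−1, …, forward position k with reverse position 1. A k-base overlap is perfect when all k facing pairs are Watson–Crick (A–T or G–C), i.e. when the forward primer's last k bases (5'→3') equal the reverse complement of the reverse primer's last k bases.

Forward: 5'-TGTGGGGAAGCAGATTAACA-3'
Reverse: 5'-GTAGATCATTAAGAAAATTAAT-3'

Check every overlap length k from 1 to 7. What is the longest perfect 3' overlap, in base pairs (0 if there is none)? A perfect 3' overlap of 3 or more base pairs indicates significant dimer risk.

Longest perfect overlap: 1 complementary base pair; below the dimer-risk threshold (threshold 3).

Last 7 bases (5'→3') — forward …ATTAACA, reverse …AATTAAT.
Reverse complement of the reverse primer's last 7 bases: ATTAATT; its first k bases are the reverse complement of the reverse primer's last k bases, so a perfect k-base overlap needs the forward primer's last k bases to equal them.
Comparing (forward last k vs required): k=1: A vs A ✓; k=2: CA vs AT ✗; k=3: ACA vs ATT ✗; k=4: AACA vs ATTA ✗; k=5: TAACA vs ATTAA ✗; k=6: TTAACA vs ATTAAT ✗; k=7: ATTAACA vs ATTAATT ✗.
Only k = 1 is perfect, so the longest perfect 3' overlap is 1.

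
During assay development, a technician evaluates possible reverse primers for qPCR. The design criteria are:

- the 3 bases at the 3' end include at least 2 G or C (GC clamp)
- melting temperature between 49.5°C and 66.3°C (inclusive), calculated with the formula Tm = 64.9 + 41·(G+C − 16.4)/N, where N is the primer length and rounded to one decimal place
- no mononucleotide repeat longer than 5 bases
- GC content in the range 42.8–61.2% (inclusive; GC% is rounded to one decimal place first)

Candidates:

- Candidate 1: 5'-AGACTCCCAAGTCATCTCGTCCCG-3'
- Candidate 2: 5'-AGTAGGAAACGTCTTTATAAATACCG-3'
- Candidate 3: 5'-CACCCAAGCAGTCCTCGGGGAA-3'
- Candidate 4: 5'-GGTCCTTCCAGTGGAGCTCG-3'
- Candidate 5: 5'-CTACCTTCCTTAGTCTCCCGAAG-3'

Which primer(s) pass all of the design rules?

Candidate 1 (24 nt, A=5 T=5 G=4 C=10): 3' end CCG has 3 G/C ✓; Tm = 64.9 + 41·(14 − 16.4)/24 = 60.8°C ✓; longest run = 3 ✓; GC 14/24 = 58.3% ✓ — passes.
Candidate 2 (26 nt, A=10 T=7 G=5 C=4): 3' end CCG has 3 G/C ✓; Tm = 64.9 + 41·(9 − 16.4)/26 = 53.2°C ✓; longest run = 3 ✓; GC 9/26 = 34.6%, outside 42.8–61.2% ✗ — fails.
Candidate 3 (22 nt, A=6 T=2 G=6 C=8): 3' end GAA has 1 G/C, need ≥2 ✗; Tm = 64.9 + 41·(14 − 16.4)/22 = 60.4°C ✓; longest run = 4 ✓; GC 14/22 = 63.6%, outside 42.8–61.2% ✗ — fails.
Candidate 4 (20 nt, A=2 T=5 G=7 C=6): 3' end TCG has 2 G/C ✓; Tm = 64.9 + 41·(13 − 16.4)/20 = 57.9°C ✓; longest run = 2 ✓; GC 13/20 = 65.0%, outside 42.8–61.2% ✗ — fails.
Candidate 5 (23 nt, A=4 T=7 G=3 C=9): 3' end AAG has 1 G/C, need ≥2 ✗; Tm = 64.9 + 41·(12 − 16.4)/23 = 57.1°C ✓; longest run = 3 ✓; GC 12/23 = 52.2% ✓ — fails.

Candidate 1 only.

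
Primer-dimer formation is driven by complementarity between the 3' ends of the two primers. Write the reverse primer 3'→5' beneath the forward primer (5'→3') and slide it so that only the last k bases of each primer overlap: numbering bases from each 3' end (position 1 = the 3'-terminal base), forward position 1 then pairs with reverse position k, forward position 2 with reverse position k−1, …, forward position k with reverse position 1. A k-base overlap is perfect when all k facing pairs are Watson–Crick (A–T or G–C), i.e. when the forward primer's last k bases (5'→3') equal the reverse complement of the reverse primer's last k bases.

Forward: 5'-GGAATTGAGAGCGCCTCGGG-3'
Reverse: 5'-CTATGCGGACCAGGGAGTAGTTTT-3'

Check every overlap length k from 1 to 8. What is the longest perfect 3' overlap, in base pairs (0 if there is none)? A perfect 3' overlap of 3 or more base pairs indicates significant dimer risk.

Longest perfect overlap: 0 complementary base pairs; below the dimer-risk threshold (threshold 3).

Last 8 bases (5'→3') — forward …GCCTCGGG, reverse …GTAGTTTT.
Reverse complement of the reverse primer's last 8 bases: AAAACTAC; its first k bases are the reverse complement of the reverse primer's last k bases, so a perfect k-base overlap needs the forward primer's last k bases to equal them.
Comparing (forward last k vs required): k=1: G vs A ✗; k=2: GG vs AA ✗; k=3: GGG vs AAA ✗; k=4: CGGG vs AAAA ✗; k=5: TCGGG vs AAAAC ✗; k=6: CTCGGG vs AAAACT ✗; k=7: CCTCGGG vs AAAACTA ✗; k=8: GCCTCGGG vs AAAACTAC ✗.
No overlap length from 1 to 8 is perfect, so the longest perfect 3' overlap is 0.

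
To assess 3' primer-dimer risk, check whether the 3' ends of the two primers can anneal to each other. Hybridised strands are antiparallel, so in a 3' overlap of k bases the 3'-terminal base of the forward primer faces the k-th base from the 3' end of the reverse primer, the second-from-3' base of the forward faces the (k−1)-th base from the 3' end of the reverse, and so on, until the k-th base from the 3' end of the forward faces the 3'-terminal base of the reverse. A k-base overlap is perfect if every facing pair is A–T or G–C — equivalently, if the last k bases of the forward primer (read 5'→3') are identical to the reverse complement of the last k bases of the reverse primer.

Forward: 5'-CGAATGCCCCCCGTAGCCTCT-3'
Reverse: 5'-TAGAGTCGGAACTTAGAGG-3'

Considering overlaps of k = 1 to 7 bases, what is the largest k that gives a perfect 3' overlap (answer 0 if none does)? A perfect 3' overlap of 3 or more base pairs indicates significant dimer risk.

Last 7 bases (5'→3') — forward …AGCCTCT, reverse …TTAGAGG.
Reverse complement of the reverse primer's last 7 bases: CCTCTAA; its first k bases are the reverse complement of the reverse primer's last k bases, so a perfect k-base overlap needs the forward primer's last k bases to equal them.
Comparing (forward last k vs required): k=1: T vs C ✗; k=2: CT vs CC ✗; k=3: TCT vs CCT ✗; k=4: CTCT vs CCTC ✗; k=5: CCTCT vs CCTCT ✓; k=6: GCCTCT vs CCTCTA ✗; k=7: AGCCTCT vs CCTCTAA ✗.
Only k = 5 is perfect, so the longest perfect 3' overlap is 5.

Longest perfect overlap: 5 complementary base pairs; significant dimer risk (threshold 3).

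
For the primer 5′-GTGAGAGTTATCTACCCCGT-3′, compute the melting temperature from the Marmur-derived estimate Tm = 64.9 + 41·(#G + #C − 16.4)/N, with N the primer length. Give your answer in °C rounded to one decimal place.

51.8°C

Base counts: A=4, T=6, G=5, C=5; G+C = 10, N = 20.
Tm = 64.9 + 41·(10 − 16.4)/20 = 64.9 + -262.40/20 = 51.8°C.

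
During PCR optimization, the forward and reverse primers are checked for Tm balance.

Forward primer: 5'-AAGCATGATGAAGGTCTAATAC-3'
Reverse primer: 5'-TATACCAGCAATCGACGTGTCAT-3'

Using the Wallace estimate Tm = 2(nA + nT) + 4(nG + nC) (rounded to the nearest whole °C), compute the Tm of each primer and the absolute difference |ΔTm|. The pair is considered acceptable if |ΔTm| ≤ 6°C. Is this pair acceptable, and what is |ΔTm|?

Forward: A=9 T=5 G=5 C=3 → Tm = 2·14 + 4·8 = 60°C.
Reverse: A=7 T=6 G=4 C=6 → Tm = 2·13 + 4·10 = 66°C.
|ΔTm| = |60 − 66| = 6°C, ≤ 6°C.

|ΔTm| = 6°C; the pair is acceptable.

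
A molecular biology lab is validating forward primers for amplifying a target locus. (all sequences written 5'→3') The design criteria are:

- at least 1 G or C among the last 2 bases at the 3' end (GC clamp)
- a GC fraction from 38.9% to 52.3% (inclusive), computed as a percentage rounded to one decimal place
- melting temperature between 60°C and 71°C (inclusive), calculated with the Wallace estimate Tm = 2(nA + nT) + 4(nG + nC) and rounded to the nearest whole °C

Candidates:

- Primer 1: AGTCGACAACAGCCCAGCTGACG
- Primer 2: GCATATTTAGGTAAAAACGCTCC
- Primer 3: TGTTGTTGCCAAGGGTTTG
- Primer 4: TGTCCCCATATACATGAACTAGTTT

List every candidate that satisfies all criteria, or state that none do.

Primer 1 (23 nt, A=7 T=2 G=6 C=8): 3' end CG has 2 G/C ✓; GC 14/23 = 60.9%, outside 38.9–52.3% ✗; Tm = 2·9 + 4·14 = 74°C, outside 60–71°C ✗ — fails.
Primer 2 (23 nt, A=8 T=6 G=4 C=5): 3' end CC has 2 G/C ✓; GC 9/23 = 39.1% ✓; Tm = 2·14 + 4·9 = 64°C ✓ — passes.
Primer 3 (19 nt, A=2 T=8 G=7 C=2): 3' end TG has 1 G/C ✓; GC 9/19 = 47.4% ✓; Tm = 2·10 + 4·9 = 56°C, outside 60–71°C ✗ — fails.
Primer 4 (25 nt, A=7 T=9 G=3 C=6): 3' end TT has 0 G/C, need ≥1 ✗; GC 9/25 = 36.0%, outside 38.9–52.3% ✗; Tm = 2·16 + 4·9 = 68°C ✓ — fails.

Primer 2 only.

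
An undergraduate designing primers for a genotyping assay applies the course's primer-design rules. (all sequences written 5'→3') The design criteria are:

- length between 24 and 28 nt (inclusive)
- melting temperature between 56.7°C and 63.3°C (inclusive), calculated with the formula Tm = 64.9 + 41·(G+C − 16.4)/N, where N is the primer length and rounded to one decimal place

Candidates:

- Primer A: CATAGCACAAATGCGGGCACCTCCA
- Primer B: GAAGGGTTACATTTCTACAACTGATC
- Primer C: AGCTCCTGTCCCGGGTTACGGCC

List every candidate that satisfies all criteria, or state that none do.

Primer A (25 nt, A=8 T=3 G=5 C=9): length 25 ✓; Tm = 64.9 + 41·(14 − 16.4)/25 = 61.0°C ✓ — passes.
Primer B (26 nt, A=8 T=8 G=5 C=5): length 26 ✓; Tm = 64.9 + 41·(10 − 16.4)/26 = 54.8°C, outside 56.7–63.3°C ✗ — fails.
Primer C (23 nt, A=2 T=5 G=7 C=9): length 23, outside 24–28 ✗; Tm = 64.9 + 41·(16 − 16.4)/23 = 64.2°C, outside 56.7–63.3°C ✗ — fails.

Primer A only.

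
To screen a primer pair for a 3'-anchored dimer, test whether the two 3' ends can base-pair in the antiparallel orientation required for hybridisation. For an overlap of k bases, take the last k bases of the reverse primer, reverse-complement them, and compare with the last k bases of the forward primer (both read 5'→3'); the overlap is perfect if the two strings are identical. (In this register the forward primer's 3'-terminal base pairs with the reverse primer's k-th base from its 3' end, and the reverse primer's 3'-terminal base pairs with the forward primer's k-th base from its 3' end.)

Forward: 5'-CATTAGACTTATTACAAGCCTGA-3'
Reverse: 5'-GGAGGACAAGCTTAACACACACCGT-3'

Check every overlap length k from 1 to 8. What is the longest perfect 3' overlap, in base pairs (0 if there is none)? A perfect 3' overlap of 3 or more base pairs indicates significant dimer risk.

Last 8 bases (5'→3') — forward …AAGCCTGA, reverse …CACACCGT.
Reverse complement of the reverse primer's last 8 bases: ACGGTGTG; its first k bases are the reverse complement of the reverse primer's last k bases, so a perfect k-base overlap needs the forward primer's last k bases to equal them.
Comparing (forward last k vs required): k=1: A vs A ✓; k=2: GA vs AC ✗; k=3: TGA vs ACG ✗; k=4: CTGA vs ACGG ✗; k=5: CCTGA vs ACGGT ✗; k=6: GCCTGA vs ACGGTG ✗; k=7: AGCCTGA vs ACGGTGT ✗; k=8: AAGCCTGA vs ACGGTGTG ✗.
Only k = 1 is perfect, so the longest perfect 3' overlap is 1.

Longest perfect overlap: 1 complementary base pair; below the dimer-risk threshold (threshold 3).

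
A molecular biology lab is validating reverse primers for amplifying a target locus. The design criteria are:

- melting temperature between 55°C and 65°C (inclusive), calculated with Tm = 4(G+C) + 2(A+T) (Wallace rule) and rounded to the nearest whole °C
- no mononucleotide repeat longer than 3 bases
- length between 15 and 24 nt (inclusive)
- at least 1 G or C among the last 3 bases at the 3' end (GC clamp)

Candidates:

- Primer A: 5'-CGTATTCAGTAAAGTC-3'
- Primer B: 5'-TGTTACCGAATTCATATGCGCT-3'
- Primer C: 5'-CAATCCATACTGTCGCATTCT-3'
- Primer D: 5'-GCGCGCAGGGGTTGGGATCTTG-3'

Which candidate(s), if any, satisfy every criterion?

Primer A (16 nt, A=5 T=5 G=3 C=3): Tm = 2·10 + 4·6 = 44°C, outside 55–65°C ✗; longest run = 3 ✓; length 16 ✓; 3' end GTC has 2 G/C ✓ — fails.
Primer B (22 nt, A=5 T=8 G=4 C=5): Tm = 2·13 + 4·9 = 62°C ✓; longest run = 2 ✓; length 22 ✓; 3' end GCT has 2 G/C ✓ — passes.
Primer C (21 nt, A=5 T=7 G=2 C=7): Tm = 2·12 + 4·9 = 60°C ✓; longest run = 2 ✓; length 21 ✓; 3' end TCT has 1 G/C ✓ — passes.
Primer D (22 nt, A=2 T=5 G=11 C=4): Tm = 2·7 + 4·15 = 74°C, outside 55–65°C ✗; longest run = 4, exceeds 3 ✗; length 22 ✓; 3' end TTG has 1 G/C ✓ — fails.

Primer B and Primer C.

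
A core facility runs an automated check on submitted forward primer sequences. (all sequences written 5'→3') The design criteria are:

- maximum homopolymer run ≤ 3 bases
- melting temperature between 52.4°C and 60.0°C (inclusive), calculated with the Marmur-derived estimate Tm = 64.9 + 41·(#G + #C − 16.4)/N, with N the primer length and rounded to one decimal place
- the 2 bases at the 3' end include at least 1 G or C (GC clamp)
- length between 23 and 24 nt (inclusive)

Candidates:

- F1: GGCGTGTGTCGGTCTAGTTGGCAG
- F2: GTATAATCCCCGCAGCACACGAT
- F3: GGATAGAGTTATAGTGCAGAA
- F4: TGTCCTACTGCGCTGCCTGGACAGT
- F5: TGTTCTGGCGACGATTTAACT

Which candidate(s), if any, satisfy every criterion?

None of the candidates satisfy all criteria.

F1 (24 nt, A=2 T=7 G=11 C=4): longest run = 2 ✓; Tm = 64.9 + 41·(15 − 16.4)/24 = 62.5°C, outside 52.4–60.0°C ✗; 3' end AG has 1 G/C ✓; length 24 ✓ — fails.
F2 (23 nt, A=7 T=4 G=4 C=8): longest run = 4, exceeds 3 ✗; Tm = 64.9 + 41·(12 − 16.4)/23 = 57.1°C ✓; 3' end AT has 0 G/C, need ≥1 ✗; length 23 ✓ — fails.
F3 (21 nt, A=8 T=5 G=7 C=1): longest run = 2 ✓; Tm = 64.9 + 41·(8 − 16.4)/21 = 48.5°C, outside 52.4–60.0°C ✗; 3' end AA has 0 G/C, need ≥1 ✗; length 21, outside 23–24 ✗ — fails.
F4 (25 nt, A=3 T=7 G=7 C=8): longest run = 2 ✓; Tm = 64.9 + 41·(15 − 16.4)/25 = 62.6°C, outside 52.4–60.0°C ✗; 3' end GT has 1 G/C ✓; length 25, outside 23–24 ✗ — fails.
F5 (21 nt, A=4 T=8 G=5 C=4): longest run = 3 ✓; Tm = 64.9 + 41·(9 − 16.4)/21 = 50.5°C, outside 52.4–60.0°C ✗; 3' end CT has 1 G/C ✓; length 21, outside 23–24 ✗ — fails.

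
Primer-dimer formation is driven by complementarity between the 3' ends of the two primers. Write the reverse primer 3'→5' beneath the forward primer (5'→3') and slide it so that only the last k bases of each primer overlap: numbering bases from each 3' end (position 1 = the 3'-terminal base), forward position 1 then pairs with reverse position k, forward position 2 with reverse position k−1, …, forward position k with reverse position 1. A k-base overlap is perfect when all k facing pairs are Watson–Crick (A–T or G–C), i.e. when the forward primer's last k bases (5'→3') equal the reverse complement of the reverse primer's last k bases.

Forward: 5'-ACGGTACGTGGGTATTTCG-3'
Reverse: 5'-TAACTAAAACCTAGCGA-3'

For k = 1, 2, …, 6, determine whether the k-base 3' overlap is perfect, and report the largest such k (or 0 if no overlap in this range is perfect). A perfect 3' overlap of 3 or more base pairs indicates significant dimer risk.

Longest perfect overlap: 3 complementary base pairs; significant dimer risk (threshold 3).

Last 6 bases (5'→3') — forward …ATTTCG, reverse …TAGCGA.
Reverse complement of the reverse primer's last 6 bases: TCGCTA; its first k bases are the reverse complement of the reverse primer's last k bases, so a perfect k-base overlap needs the forward primer's last k bases to equal them.
Comparing (forward last k vs required): k=1: G vs T ✗; k=2: CG vs TC ✗; k=3: TCG vs TCG ✓; k=4: TTCG vs TCGC ✗; k=5: TTTCG vs TCGCT ✗; k=6: ATTTCG vs TCGCTA ✗.
Only k = 3 is perfect, so the longest perfect 3' overlap is 3.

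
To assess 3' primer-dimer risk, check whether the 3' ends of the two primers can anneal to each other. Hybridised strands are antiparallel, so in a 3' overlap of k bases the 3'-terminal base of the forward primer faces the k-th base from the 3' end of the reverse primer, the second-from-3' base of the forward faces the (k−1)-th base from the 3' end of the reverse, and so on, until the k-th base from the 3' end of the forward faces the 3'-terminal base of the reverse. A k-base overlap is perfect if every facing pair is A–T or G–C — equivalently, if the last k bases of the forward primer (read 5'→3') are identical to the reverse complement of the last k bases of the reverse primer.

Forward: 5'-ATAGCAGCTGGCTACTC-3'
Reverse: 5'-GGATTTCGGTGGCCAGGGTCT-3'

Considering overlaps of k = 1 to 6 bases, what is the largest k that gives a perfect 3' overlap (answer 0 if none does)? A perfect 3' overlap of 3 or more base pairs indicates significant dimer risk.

Longest perfect overlap: 0 complementary base pairs; below the dimer-risk threshold (threshold 3).

Last 6 bases (5'→3') — forward …CTACTC, reverse …GGGTCT.
Reverse complement of the reverse primer's last 6 bases: AGACCC; its first k bases are the reverse complement of the reverse primer's last k bases, so a perfect k-base overlap needs the forward primer's last k bases to equal them.
Comparing (forward last k vs required): k=1: C vs A ✗; k=2: TC vs AG ✗; k=3: CTC vs AGA ✗; k=4: ACTC vs AGAC ✗; k=5: TACTC vs AGACC ✗; k=6: CTACTC vs AGACCC ✗.
No overlap length from 1 to 6 is perfect, so the longest perfect 3' overlap is 0.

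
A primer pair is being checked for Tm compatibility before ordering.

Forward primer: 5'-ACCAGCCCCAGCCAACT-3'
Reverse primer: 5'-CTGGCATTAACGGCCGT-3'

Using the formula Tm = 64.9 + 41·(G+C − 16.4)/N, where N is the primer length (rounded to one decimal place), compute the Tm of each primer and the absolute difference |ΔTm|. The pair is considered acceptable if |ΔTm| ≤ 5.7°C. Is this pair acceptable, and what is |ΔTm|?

Forward: G+C = 11, N = 17 → Tm = 64.9 + 41·(11 − 16.4)/17 = 51.9°C.
Reverse: G+C = 10, N = 17 → Tm = 64.9 + 41·(10 − 16.4)/17 = 49.5°C.
|ΔTm| = |51.9 − 49.5| = 2.4°C, ≤ 5.7°C.

|ΔTm| = 2.4°C; the pair is acceptable.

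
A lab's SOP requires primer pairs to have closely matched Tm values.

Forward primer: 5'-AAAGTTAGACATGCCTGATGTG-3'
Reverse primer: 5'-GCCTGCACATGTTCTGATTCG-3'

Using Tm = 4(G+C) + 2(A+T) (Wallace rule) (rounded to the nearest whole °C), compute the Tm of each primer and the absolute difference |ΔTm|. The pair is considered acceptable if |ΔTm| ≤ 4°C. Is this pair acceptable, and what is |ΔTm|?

Forward: A=7 T=6 G=6 C=3 → Tm = 2·13 + 4·9 = 62°C.
Reverse: A=3 T=7 G=5 C=6 → Tm = 2·10 + 4·11 = 64°C.
|ΔTm| = |62 − 64| = 2°C, ≤ 4°C.

|ΔTm| = 2°C; the pair is acceptable.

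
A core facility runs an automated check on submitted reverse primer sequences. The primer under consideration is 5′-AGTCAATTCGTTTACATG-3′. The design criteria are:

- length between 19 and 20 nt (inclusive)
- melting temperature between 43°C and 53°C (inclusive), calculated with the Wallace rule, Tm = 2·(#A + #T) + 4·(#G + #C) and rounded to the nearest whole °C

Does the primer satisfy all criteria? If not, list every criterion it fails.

Base counts: A=5, T=7, G=3, C=3 (length 18).
length: length 18, outside 19–20 ✗
Tm: Tm = 2·12 + 4·6 = 48°C ✓

Fails: length.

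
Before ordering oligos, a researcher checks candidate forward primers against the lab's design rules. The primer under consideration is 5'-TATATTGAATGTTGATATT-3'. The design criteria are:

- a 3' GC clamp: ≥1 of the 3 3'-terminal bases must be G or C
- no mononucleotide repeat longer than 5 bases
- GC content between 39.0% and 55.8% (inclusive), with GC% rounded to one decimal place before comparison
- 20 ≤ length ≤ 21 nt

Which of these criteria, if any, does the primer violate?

Base counts: A=6, T=10, G=3, C=0 (length 19).
GC clamp: 3' end ATT has 0 G/C, need ≥1 ✗
homopolymer run: longest run = 2 ✓
GC content: GC 3/19 = 15.8%, outside 39.0–55.8% ✗
length: length 19, outside 20–21 ✗

Fails: GC clamp, GC content, length.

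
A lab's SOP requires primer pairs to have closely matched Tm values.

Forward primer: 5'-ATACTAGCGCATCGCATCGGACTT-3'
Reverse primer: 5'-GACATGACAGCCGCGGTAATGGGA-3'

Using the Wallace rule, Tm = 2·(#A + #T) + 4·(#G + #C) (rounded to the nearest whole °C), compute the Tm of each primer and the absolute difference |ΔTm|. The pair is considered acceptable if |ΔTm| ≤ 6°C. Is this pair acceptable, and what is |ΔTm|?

|ΔTm| = 4°C; the pair is acceptable.

Forward: A=6 T=6 G=5 C=7 → Tm = 2·12 + 4·12 = 72°C.
Reverse: A=7 T=3 G=9 C=5 → Tm = 2·10 + 4·14 = 76°C.
|ΔTm| = |72 − 76| = 4°C, ≤ 6°C.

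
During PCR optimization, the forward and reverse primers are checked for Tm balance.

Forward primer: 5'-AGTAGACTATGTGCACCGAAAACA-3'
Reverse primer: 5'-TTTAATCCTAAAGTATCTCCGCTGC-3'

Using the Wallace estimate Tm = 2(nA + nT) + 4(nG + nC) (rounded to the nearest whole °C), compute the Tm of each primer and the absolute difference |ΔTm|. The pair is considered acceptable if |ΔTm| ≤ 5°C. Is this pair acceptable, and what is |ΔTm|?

|ΔTm| = 2°C; the pair is acceptable.

Forward: A=10 T=4 G=5 C=5 → Tm = 2·14 + 4·10 = 68°C.
Reverse: A=6 T=9 G=3 C=7 → Tm = 2·15 + 4·10 = 70°C.
|ΔTm| = |68 − 70| = 2°C, ≤ 5°C.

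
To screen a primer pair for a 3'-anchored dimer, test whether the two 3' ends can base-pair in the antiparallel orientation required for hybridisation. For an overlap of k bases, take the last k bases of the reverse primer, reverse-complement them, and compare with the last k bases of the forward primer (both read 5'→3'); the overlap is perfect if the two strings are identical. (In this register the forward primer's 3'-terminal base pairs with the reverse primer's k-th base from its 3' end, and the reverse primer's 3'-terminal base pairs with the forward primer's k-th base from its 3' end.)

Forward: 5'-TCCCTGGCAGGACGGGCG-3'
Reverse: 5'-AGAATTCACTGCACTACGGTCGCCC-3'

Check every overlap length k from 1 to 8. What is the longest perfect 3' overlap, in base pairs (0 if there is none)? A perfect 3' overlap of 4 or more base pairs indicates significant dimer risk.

Longest perfect overlap: 5 complementary base pairs; significant dimer risk (threshold 4).

Last 8 bases (5'→3') — forward …GACGGGCG, reverse …GGTCGCCC.
Reverse complement of the reverse primer's last 8 bases: GGGCGACC; its first k bases are the reverse complement of the reverse primer's last k bases, so a perfect k-base overlap needs the forward primer's last k bases to equal them.
Comparing (forward last k vs required): k=1: G vs G ✓; k=2: CG vs GG ✗; k=3: GCG vs GGG ✗; k=4: GGCG vs GGGC ✗; k=5: GGGCG vs GGGCG ✓; k=6: CGGGCG vs GGGCGA ✗; k=7: ACGGGCG vs GGGCGAC ✗; k=8: GACGGGCG vs GGGCGACC ✗.
Perfect overlaps at k = 1, 5; the largest is 5.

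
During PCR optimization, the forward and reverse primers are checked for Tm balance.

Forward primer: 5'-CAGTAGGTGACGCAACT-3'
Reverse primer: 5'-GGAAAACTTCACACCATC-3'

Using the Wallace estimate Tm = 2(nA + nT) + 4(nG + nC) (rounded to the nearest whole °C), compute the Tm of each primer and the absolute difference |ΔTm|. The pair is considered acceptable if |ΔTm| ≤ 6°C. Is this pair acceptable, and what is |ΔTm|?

Forward: A=5 T=3 G=5 C=4 → Tm = 2·8 + 4·9 = 52°C.
Reverse: A=7 T=3 G=2 C=6 → Tm = 2·10 + 4·8 = 52°C.
|ΔTm| = |52 − 52| = 0°C, ≤ 6°C.

|ΔTm| = 0°C; the pair is acceptable.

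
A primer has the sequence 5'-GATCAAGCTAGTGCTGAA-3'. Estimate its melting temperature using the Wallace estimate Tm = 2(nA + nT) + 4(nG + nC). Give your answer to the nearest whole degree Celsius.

Base counts: A=6, T=4, G=5, C=3 (length 18).
Tm = 2·(6+4) + 4·(5+3) = 2·10 + 4·8 = 20 + 32 = 52°C.

52°C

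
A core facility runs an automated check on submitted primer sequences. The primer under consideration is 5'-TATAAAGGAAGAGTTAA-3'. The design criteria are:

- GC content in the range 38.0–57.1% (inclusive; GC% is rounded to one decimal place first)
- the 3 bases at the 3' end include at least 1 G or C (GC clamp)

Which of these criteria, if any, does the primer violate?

Fails: GC content, GC clamp.

Base counts: A=9, T=4, G=4, C=0 (length 17).
GC content: GC 4/17 = 23.5%, outside 38.0–57.1% ✗
GC clamp: 3' end TAA has 0 G/C, need ≥1 ✗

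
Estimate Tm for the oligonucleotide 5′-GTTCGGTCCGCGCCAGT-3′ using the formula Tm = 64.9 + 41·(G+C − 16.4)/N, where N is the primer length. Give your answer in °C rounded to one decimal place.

Base counts: A=1, T=4, G=6, C=6; G+C = 12, N = 17.
Tm = 64.9 + 41·(12 − 16.4)/17 = 64.9 + -180.40/17 = 54.3°C.

54.3°C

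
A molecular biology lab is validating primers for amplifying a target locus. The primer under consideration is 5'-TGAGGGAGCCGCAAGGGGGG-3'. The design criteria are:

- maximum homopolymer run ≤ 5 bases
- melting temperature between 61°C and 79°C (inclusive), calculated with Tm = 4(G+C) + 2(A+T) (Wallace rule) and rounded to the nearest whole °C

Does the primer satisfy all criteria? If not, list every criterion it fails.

Base counts: A=4, T=1, G=12, C=3 (length 20).
homopolymer run: longest run = 6, exceeds 5 ✗
Tm: Tm = 2·5 + 4·15 = 70°C ✓

Fails: homopolymer run.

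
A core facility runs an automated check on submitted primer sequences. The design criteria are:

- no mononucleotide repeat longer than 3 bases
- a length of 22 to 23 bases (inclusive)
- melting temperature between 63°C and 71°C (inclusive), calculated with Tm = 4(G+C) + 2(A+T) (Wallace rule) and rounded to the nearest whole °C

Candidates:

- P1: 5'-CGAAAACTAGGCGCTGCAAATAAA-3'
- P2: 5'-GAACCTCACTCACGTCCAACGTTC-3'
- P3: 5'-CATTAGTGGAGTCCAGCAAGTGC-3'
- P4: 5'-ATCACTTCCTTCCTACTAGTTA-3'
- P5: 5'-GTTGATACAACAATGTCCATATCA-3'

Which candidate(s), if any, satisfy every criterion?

P1 (24 nt, A=11 T=3 G=5 C=5): longest run = 4, exceeds 3 ✗; length 24, outside 22–23 ✗; Tm = 2·14 + 4·10 = 68°C ✓ — fails.
P2 (24 nt, A=6 T=5 G=3 C=10): longest run = 2 ✓; length 24, outside 22–23 ✗; Tm = 2·11 + 4·13 = 74°C, outside 63–71°C ✗ — fails.
P3 (23 nt, A=6 T=5 G=7 C=5): longest run = 2 ✓; length 23 ✓; Tm = 2·11 + 4·12 = 70°C ✓ — passes.
P4 (22 nt, A=5 T=9 G=1 C=7): longest run = 2 ✓; length 22 ✓; Tm = 2·14 + 4·8 = 60°C, outside 63–71°C ✗ — fails.
P5 (24 nt, A=9 T=7 G=3 C=5): longest run = 2 ✓; length 24, outside 22–23 ✗; Tm = 2·16 + 4·8 = 64°C ✓ — fails.

P3 only.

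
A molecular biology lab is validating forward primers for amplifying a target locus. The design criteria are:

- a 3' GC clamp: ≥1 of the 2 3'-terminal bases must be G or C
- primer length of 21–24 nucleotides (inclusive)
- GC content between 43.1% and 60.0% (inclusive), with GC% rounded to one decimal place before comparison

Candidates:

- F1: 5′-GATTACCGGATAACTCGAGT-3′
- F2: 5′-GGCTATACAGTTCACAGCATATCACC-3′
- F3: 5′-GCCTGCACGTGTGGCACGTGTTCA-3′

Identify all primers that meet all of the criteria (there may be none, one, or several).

None of the candidates satisfy all criteria.

F1 (20 nt, A=6 T=5 G=5 C=4): 3' end GT has 1 G/C ✓; length 20, outside 21–24 ✗; GC 9/20 = 45.0% ✓ — fails.
F2 (26 nt, A=8 T=6 G=4 C=8): 3' end CC has 2 G/C ✓; length 26, outside 21–24 ✗; GC 12/26 = 46.2% ✓ — fails.
F3 (24 nt, A=3 T=6 G=8 C=7): 3' end CA has 1 G/C ✓; length 24 ✓; GC 15/24 = 62.5%, outside 43.1–60.0% ✗ — fails.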